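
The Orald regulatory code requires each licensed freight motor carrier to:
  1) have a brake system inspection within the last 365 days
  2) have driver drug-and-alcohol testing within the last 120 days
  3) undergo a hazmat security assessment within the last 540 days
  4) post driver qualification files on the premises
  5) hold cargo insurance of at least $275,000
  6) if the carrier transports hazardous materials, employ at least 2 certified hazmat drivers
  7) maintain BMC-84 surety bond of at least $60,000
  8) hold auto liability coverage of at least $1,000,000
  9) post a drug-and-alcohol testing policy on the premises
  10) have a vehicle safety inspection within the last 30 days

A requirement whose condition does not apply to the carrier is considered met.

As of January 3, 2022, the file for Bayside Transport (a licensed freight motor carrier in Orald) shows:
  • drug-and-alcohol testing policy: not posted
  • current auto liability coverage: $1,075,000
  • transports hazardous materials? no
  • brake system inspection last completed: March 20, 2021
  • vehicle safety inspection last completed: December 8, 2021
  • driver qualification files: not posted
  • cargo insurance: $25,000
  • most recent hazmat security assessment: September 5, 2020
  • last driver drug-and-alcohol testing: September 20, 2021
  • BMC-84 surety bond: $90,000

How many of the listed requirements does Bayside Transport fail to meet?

1. brake system inspection 289 days ago vs limit 365 → met
2. driver drug-and-alcohol testing 105 days ago vs limit 120 → met
3. hazmat security assessment 485 days ago vs limit 540 → met
4. driver qualification files absent → not met
5. cargo insurance $25,000 < $275,000 → not met
6. condition 'transports hazardous materials' does not hold → requirement n/a → met
7. BMC-84 surety bond $90,000 ≥ $60,000 → met
8. auto liability coverage $1,075,000 ≥ $1,000,000 → met
9. drug-and-alcohol testing policy absent → not met
10. vehicle safety inspection 26 days ago vs limit 30 → met
Not met: 3 of 10

3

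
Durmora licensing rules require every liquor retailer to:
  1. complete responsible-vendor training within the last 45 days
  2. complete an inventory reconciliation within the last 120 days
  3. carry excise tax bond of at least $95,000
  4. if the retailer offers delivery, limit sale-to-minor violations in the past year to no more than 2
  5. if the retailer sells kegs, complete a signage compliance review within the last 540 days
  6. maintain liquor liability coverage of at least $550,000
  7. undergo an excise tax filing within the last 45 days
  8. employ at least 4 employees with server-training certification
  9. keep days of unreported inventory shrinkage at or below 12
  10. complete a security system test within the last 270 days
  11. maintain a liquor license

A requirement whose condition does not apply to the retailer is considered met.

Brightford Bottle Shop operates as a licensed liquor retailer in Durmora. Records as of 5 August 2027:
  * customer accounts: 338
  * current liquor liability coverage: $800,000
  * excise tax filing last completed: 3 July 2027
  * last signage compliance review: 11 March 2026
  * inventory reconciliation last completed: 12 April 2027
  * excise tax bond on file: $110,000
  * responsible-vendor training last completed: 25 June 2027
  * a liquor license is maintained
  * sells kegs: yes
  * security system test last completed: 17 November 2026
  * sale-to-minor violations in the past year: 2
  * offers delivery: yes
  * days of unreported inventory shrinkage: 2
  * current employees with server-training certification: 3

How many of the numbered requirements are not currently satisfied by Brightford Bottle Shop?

1. responsible-vendor training 41 days ago vs limit 45 → met
2. inventory reconciliation 115 days ago vs limit 120 → met
3. excise tax bond $110,000 ≥ $95,000 → met
4. condition 'offers delivery' holds; sale-to-minor violations in the past year 2 ≤ 2 → met
5. condition 'sells kegs' holds; signage compliance review 512 days ago vs limit 540 → met
6. liquor liability coverage $800,000 ≥ $550,000 → met
7. excise tax filing 33 days ago vs limit 45 → met
8. employees with server-training certification 3 < 4 → not met
9. days of unreported inventory shrinkage 2 ≤ 12 → met
10. security system test 261 days ago vs limit 270 → met
11. liquor license present → met
Not met: 1 of 11

1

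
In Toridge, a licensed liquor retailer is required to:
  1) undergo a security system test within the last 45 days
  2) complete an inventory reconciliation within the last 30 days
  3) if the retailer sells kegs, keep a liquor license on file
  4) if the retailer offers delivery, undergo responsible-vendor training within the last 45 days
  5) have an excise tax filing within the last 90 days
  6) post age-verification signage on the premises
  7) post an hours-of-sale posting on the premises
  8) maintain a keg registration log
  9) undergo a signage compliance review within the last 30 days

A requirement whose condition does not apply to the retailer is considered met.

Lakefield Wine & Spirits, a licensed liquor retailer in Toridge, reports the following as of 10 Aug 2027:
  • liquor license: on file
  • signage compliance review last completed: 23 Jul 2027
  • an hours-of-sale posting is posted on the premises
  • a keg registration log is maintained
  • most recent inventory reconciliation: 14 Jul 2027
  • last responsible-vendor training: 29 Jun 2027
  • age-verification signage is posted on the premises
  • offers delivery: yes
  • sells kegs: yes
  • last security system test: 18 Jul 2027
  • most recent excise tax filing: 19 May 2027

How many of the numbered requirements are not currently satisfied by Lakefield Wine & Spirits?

0

1. security system test 23 days ago vs limit 45 → met
2. inventory reconciliation 27 days ago vs limit 30 → met
3. condition 'sells kegs' holds; liquor license present → met
4. condition 'offers delivery' holds; responsible-vendor training 42 days ago vs limit 45 → met
5. excise tax filing 83 days ago vs limit 90 → met
6. age-verification signage present → met
7. hours-of-sale posting present → met
8. keg registration log present → met
9. signage compliance review 18 days ago vs limit 30 → met
Not met: 0 of 9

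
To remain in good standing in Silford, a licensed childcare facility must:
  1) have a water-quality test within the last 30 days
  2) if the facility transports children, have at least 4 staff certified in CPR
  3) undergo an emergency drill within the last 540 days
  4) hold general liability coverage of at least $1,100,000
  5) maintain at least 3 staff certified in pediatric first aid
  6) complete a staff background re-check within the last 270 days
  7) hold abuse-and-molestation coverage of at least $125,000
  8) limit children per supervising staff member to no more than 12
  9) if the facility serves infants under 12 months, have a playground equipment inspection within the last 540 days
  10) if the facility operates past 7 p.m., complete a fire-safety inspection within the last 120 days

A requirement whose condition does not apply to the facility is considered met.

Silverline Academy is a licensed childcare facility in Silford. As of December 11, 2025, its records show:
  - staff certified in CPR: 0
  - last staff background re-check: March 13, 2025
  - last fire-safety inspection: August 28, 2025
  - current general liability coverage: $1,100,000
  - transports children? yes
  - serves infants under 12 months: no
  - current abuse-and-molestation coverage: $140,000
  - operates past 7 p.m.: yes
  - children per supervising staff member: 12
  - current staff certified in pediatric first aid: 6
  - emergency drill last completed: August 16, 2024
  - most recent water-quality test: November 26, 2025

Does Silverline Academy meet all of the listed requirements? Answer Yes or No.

1. water-quality test 15 days ago vs limit 30 → met
2. condition 'transports children' holds; staff certified in CPR 0 < 4 → not met
3. emergency drill 482 days ago vs limit 540 → met
4. general liability coverage $1,100,000 ≥ $1,100,000 → met
5. staff certified in pediatric first aid 6 ≥ 3 → met
6. staff background re-check 273 days ago vs limit 270 → not met
7. abuse-and-molestation coverage $140,000 ≥ $125,000 → met
8. children per supervising staff member 12 ≤ 12 → met
9. condition 'serves infants under 12 months' does not hold → requirement n/a → met
10. condition 'operates past 7 p.m.' holds; fire-safety inspection 105 days ago vs limit 120 → met
Not met: 2, 6

No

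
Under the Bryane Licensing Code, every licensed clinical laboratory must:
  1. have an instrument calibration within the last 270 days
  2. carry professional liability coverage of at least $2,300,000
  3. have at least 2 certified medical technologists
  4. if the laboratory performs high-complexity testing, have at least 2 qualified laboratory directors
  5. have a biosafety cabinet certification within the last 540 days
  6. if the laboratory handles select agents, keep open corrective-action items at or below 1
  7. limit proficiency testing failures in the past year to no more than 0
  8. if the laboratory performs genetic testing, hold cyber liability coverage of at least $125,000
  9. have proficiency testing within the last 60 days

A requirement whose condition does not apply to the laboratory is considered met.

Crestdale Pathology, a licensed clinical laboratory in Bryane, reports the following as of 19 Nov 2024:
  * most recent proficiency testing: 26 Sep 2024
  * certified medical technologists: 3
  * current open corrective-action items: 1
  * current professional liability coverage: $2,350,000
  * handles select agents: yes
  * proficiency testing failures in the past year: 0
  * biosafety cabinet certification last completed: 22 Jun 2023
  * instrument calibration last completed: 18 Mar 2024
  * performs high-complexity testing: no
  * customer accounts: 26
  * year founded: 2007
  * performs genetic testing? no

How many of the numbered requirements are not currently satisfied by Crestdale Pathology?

1. instrument calibration 246 days ago vs limit 270 → met
2. professional liability coverage $2,350,000 ≥ $2,300,000 → met
3. certified medical technologists 3 ≥ 2 → met
4. condition 'performs high-complexity testing' does not hold → requirement n/a → met
5. biosafety cabinet certification 516 days ago vs limit 540 → met
6. condition 'handles select agents' holds; open corrective-action items 1 ≤ 1 → met
7. proficiency testing failures in the past year 0 ≤ 0 → met
8. condition 'performs genetic testing' does not hold → requirement n/a → met
9. proficiency testing 54 days ago vs limit 60 → met
Not met: 0 of 9

0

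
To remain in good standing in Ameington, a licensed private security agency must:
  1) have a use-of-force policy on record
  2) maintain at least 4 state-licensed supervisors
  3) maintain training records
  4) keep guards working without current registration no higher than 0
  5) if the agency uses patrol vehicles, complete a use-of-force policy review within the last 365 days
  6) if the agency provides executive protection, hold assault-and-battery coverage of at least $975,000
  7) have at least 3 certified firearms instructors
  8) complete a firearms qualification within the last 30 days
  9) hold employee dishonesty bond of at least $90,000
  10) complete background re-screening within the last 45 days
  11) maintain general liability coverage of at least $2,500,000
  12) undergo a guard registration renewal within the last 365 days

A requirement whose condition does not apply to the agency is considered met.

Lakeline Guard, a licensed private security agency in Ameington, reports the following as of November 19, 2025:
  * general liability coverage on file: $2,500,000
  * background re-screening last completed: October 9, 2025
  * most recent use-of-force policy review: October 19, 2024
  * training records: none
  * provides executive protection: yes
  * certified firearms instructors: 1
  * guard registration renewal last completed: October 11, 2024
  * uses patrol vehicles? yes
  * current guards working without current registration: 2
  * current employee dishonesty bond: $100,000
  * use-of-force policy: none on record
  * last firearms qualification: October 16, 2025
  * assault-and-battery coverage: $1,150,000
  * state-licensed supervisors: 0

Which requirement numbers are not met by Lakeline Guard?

1, 2, 3, 4, 5, 7, 8, 12

1. use-of-force policy absent → not met
2. state-licensed supervisors 0 < 4 → not met
3. training records absent → not met
4. guards working without current registration 2 > 0 → not met
5. condition 'uses patrol vehicles' holds; use-of-force policy review 396 days ago vs limit 365 → not met
6. condition 'provides executive protection' holds; assault-and-battery coverage $1,150,000 ≥ $975,000 → met
7. certified firearms instructors 1 < 3 → not met
8. firearms qualification 34 days ago vs limit 30 → not met
9. employee dishonesty bond $100,000 ≥ $90,000 → met
10. background re-screening 41 days ago vs limit 45 → met
11. general liability coverage $2,500,000 ≥ $2,500,000 → met
12. guard registration renewal 404 days ago vs limit 365 → not met
Not met: 1, 2, 3, 4, 5, 7, 8, 12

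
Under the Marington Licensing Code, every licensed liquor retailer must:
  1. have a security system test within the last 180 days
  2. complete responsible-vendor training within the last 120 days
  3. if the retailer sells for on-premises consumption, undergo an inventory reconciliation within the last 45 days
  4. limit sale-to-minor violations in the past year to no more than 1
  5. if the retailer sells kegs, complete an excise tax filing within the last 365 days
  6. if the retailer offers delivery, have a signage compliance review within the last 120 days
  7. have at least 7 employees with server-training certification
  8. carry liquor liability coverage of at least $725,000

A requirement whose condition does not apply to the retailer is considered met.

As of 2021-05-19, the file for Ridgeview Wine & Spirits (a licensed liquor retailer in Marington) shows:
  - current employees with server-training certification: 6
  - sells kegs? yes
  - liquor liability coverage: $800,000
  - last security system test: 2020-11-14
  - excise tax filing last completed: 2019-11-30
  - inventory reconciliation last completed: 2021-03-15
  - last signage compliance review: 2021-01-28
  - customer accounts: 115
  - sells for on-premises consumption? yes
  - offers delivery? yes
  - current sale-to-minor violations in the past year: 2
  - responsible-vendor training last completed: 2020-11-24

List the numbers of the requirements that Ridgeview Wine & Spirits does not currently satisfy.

1, 2, 3, 4, 5, 7

1. security system test 186 days ago vs limit 180 → not met
2. responsible-vendor training 176 days ago vs limit 120 → not met
3. condition 'sells for on-premises consumption' holds; inventory reconciliation 65 days ago vs limit 45 → not met
4. sale-to-minor violations in the past year 2 > 1 → not met
5. condition 'sells kegs' holds; excise tax filing 536 days ago vs limit 365 → not met
6. condition 'offers delivery' holds; signage compliance review 111 days ago vs limit 120 → met
7. employees with server-training certification 6 < 7 → not met
8. liquor liability coverage $800,000 ≥ $725,000 → met
Not met: 1, 2, 3, 4, 5, 7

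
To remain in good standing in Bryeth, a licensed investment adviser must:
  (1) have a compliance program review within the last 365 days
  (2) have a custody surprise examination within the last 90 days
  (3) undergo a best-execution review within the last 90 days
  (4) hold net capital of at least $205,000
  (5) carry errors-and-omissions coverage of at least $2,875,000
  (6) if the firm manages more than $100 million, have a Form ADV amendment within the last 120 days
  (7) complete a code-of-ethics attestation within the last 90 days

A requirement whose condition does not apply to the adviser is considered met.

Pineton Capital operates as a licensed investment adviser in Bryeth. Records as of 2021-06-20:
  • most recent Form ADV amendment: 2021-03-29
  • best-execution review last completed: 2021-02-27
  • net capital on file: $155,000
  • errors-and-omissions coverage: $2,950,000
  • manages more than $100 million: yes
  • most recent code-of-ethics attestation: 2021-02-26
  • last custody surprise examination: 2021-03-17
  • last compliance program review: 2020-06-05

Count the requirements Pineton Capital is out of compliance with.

1. compliance program review 380 days ago vs limit 365 → not met
2. custody surprise examination 95 days ago vs limit 90 → not met
3. best-execution review 113 days ago vs limit 90 → not met
4. net capital $155,000 < $205,000 → not met
5. errors-and-omissions coverage $2,950,000 ≥ $2,875,000 → met
6. condition 'manages more than $100 million' holds; Form ADV amendment 83 days ago vs limit 120 → met
7. code-of-ethics attestation 114 days ago vs limit 90 → not met
Not met: 5 of 7

5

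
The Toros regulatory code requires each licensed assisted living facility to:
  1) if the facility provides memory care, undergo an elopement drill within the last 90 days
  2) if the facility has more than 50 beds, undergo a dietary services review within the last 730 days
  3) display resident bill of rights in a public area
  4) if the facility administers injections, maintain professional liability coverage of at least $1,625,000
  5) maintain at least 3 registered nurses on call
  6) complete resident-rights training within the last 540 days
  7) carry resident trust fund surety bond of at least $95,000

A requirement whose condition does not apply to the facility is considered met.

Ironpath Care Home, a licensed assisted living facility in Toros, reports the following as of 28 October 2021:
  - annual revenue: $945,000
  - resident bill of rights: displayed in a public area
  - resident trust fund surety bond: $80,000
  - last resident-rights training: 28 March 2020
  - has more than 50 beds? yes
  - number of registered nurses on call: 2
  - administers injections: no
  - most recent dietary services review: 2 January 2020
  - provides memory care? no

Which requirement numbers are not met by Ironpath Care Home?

5, 6, 7

1. condition 'provides memory care' does not hold → requirement n/a → met
2. condition 'has more than 50 beds' holds; dietary services review 665 days ago vs limit 730 → met
3. resident bill of rights present → met
4. condition 'administers injections' does not hold → requirement n/a → met
5. registered nurses on call 2 < 3 → not met
6. resident-rights training 579 days ago vs limit 540 → not met
7. resident trust fund surety bond $80,000 < $95,000 → not met
Not met: 5, 6, 7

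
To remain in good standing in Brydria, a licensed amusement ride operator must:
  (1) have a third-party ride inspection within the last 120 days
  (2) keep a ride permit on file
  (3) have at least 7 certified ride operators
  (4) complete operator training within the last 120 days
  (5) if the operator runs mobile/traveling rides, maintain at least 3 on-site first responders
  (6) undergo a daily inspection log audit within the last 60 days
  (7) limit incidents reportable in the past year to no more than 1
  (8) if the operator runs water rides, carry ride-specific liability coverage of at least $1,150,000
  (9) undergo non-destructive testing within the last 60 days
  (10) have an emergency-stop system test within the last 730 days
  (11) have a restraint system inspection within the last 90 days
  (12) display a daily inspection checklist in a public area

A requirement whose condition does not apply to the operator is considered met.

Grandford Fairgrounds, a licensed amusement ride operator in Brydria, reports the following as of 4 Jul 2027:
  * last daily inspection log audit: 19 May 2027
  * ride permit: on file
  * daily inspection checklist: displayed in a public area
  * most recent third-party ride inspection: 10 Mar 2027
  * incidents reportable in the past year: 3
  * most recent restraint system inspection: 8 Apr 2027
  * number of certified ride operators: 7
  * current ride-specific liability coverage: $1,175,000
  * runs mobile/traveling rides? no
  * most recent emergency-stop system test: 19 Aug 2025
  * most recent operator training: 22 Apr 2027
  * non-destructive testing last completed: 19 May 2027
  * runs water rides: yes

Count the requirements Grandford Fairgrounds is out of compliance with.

1. third-party ride inspection 116 days ago vs limit 120 → met
2. ride permit present → met
3. certified ride operators 7 ≥ 7 → met
4. operator training 73 days ago vs limit 120 → met
5. condition 'runs mobile/traveling rides' does not hold → requirement n/a → met
6. daily inspection log audit 46 days ago vs limit 60 → met
7. incidents reportable in the past year 3 > 1 → not met
8. condition 'runs water rides' holds; ride-specific liability coverage $1,175,000 ≥ $1,150,000 → met
9. non-destructive testing 46 days ago vs limit 60 → met
10. emergency-stop system test 684 days ago vs limit 730 → met
11. restraint system inspection 87 days ago vs limit 90 → met
12. daily inspection checklist present → met
Not met: 1 of 12

1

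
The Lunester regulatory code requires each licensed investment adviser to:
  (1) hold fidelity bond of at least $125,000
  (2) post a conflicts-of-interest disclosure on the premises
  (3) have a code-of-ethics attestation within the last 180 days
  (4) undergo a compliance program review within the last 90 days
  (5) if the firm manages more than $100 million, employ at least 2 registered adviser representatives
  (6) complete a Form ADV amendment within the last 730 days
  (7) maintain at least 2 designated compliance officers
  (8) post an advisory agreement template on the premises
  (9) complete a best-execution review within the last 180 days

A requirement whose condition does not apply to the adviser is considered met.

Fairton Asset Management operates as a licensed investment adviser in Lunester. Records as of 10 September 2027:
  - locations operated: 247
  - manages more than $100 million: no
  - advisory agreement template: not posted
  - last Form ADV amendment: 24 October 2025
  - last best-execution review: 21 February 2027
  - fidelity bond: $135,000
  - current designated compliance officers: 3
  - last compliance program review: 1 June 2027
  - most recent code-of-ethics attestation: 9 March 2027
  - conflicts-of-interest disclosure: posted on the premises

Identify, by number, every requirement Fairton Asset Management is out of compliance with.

1. fidelity bond $135,000 ≥ $125,000 → met
2. conflicts-of-interest disclosure present → met
3. code-of-ethics attestation 185 days ago vs limit 180 → not met
4. compliance program review 101 days ago vs limit 90 → not met
5. condition 'manages more than $100 million' does not hold → requirement n/a → met
6. Form ADV amendment 686 days ago vs limit 730 → met
7. designated compliance officers 3 ≥ 2 → met
8. advisory agreement template absent → not met
9. best-execution review 201 days ago vs limit 180 → not met
Not met: 3, 4, 8, 9

3, 4, 8, 9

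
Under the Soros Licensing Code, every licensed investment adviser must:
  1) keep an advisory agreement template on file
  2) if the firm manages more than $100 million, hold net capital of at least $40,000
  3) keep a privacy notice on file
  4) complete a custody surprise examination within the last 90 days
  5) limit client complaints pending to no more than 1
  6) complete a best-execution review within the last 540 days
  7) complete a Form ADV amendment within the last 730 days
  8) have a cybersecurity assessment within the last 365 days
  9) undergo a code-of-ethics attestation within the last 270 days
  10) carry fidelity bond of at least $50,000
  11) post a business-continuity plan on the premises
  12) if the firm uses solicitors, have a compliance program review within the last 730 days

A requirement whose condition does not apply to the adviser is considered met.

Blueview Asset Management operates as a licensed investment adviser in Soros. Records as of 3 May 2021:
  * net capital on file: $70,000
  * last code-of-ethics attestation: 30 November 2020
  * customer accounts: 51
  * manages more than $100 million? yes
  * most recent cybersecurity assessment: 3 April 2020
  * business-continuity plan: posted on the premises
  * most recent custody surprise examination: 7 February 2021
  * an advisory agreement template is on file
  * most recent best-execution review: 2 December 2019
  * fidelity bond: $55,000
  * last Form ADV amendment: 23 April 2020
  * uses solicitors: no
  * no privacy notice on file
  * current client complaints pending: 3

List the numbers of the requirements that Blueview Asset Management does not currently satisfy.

1. advisory agreement template present → met
2. condition 'manages more than $100 million' holds; net capital $70,000 ≥ $40,000 → met
3. privacy notice absent → not met
4. custody surprise examination 85 days ago vs limit 90 → met
5. client complaints pending 3 > 1 → not met
6. best-execution review 518 days ago vs limit 540 → met
7. Form ADV amendment 375 days ago vs limit 730 → met
8. cybersecurity assessment 395 days ago vs limit 365 → not met
9. code-of-ethics attestation 154 days ago vs limit 270 → met
10. fidelity bond $55,000 ≥ $50,000 → met
11. business-continuity plan present → met
12. condition 'uses solicitors' does not hold → requirement n/a → met
Not met: 3, 5, 8

3, 5, 8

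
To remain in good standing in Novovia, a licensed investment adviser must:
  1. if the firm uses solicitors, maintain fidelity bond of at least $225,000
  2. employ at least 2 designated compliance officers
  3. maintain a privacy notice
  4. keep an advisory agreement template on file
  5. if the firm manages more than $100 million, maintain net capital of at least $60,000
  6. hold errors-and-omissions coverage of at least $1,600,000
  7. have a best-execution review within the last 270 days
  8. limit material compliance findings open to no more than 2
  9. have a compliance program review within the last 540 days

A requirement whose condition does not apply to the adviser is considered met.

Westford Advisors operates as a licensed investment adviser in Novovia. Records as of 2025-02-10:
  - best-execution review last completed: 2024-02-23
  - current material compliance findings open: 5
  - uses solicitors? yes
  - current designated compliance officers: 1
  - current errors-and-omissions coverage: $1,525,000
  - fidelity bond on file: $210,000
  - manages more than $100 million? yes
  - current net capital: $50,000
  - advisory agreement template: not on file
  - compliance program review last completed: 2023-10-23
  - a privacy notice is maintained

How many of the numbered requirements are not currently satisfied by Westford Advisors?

1. condition 'uses solicitors' holds; fidelity bond $210,000 < $225,000 → not met
2. designated compliance officers 1 < 2 → not met
3. privacy notice present → met
4. advisory agreement template absent → not met
5. condition 'manages more than $100 million' holds; net capital $50,000 < $60,000 → not met
6. errors-and-omissions coverage $1,525,000 < $1,600,000 → not met
7. best-execution review 353 days ago vs limit 270 → not met
8. material compliance findings open 5 > 2 → not met
9. compliance program review 476 days ago vs limit 540 → met
Not met: 7 of 9

7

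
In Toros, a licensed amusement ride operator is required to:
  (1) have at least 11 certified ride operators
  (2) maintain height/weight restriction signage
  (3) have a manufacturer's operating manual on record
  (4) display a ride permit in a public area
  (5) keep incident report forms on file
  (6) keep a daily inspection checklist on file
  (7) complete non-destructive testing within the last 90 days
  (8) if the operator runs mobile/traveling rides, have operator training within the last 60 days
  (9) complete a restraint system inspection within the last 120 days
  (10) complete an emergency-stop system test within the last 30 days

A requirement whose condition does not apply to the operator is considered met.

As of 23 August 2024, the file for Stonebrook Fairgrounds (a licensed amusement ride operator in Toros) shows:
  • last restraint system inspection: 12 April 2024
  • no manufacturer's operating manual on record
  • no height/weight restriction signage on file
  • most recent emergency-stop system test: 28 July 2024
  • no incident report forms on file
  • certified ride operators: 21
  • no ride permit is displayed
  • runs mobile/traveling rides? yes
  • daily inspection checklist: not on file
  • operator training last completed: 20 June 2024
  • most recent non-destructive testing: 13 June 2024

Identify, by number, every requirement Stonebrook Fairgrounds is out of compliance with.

2, 3, 4, 5, 6, 8, 9

1. certified ride operators 21 ≥ 11 → met
2. height/weight restriction signage absent → not met
3. manufacturer's operating manual absent → not met
4. ride permit absent → not met
5. incident report forms absent → not met
6. daily inspection checklist absent → not met
7. non-destructive testing 71 days ago vs limit 90 → met
8. condition 'runs mobile/traveling rides' holds; operator training 64 days ago vs limit 60 → not met
9. restraint system inspection 133 days ago vs limit 120 → not met
10. emergency-stop system test 26 days ago vs limit 30 → met
Not met: 2, 3, 4, 5, 6, 8, 9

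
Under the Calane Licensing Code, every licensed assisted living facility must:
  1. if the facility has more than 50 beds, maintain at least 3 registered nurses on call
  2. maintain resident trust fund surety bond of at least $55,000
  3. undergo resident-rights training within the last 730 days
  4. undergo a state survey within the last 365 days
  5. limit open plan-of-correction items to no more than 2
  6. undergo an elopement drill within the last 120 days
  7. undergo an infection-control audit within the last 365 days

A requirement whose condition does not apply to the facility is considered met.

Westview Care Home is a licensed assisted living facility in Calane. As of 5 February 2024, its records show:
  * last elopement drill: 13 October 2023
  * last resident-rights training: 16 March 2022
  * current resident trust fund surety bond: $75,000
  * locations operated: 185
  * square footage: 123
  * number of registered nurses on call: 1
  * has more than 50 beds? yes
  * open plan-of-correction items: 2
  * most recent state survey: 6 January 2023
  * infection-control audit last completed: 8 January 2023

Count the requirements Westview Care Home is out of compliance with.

3

1. condition 'has more than 50 beds' holds; registered nurses on call 1 < 3 → not met
2. resident trust fund surety bond $75,000 ≥ $55,000 → met
3. resident-rights training 691 days ago vs limit 730 → met
4. state survey 395 days ago vs limit 365 → not met
5. open plan-of-correction items 2 ≤ 2 → met
6. elopement drill 115 days ago vs limit 120 → met
7. infection-control audit 393 days ago vs limit 365 → not met
Not met: 3 of 7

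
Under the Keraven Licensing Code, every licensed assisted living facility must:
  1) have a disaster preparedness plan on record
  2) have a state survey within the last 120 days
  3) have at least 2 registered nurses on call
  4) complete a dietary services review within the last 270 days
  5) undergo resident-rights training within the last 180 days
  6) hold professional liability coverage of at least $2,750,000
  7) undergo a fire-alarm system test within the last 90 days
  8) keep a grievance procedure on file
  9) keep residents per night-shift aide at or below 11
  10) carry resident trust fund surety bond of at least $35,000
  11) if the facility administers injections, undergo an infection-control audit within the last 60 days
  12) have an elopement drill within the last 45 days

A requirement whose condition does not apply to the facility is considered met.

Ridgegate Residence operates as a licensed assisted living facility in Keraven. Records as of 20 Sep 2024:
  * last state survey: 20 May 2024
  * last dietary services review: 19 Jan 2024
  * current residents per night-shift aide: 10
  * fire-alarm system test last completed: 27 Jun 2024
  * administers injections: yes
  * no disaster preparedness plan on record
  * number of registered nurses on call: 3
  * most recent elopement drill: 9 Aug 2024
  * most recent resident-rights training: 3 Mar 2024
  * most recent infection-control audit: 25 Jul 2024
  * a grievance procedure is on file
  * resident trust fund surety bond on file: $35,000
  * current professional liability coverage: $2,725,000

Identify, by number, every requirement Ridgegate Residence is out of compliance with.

1, 2, 5, 6

1. disaster preparedness plan absent → not met
2. state survey 123 days ago vs limit 120 → not met
3. registered nurses on call 3 ≥ 2 → met
4. dietary services review 245 days ago vs limit 270 → met
5. resident-rights training 201 days ago vs limit 180 → not met
6. professional liability coverage $2,725,000 < $2,750,000 → not met
7. fire-alarm system test 85 days ago vs limit 90 → met
8. grievance procedure present → met
9. residents per night-shift aide 10 ≤ 11 → met
10. resident trust fund surety bond $35,000 ≥ $35,000 → met
11. condition 'administers injections' holds; infection-control audit 57 days ago vs limit 60 → met
12. elopement drill 42 days ago vs limit 45 → met
Not met: 1, 2, 5, 6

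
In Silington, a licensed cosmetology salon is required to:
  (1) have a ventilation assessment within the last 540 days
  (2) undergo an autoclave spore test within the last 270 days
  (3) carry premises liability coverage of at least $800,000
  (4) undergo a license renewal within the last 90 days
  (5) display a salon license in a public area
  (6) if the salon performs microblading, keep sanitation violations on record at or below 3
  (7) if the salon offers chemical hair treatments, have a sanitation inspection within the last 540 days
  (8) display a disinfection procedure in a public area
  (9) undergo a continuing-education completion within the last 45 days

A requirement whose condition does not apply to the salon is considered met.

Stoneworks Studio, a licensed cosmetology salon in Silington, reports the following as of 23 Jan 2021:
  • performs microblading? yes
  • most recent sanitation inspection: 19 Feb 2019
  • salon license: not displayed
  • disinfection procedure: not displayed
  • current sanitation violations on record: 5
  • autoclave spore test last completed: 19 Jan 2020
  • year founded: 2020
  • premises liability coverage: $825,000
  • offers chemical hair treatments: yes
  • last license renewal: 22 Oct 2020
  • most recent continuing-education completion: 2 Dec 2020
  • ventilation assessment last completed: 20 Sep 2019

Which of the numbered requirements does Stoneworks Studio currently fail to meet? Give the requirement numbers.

2, 4, 5, 6, 7, 8, 9

1. ventilation assessment 491 days ago vs limit 540 → met
2. autoclave spore test 370 days ago vs limit 270 → not met
3. premises liability coverage $825,000 ≥ $800,000 → met
4. license renewal 93 days ago vs limit 90 → not met
5. salon license absent → not met
6. condition 'performs microblading' holds; sanitation violations on record 5 > 3 → not met
7. condition 'offers chemical hair treatments' holds; sanitation inspection 704 days ago vs limit 540 → not met
8. disinfection procedure absent → not met
9. continuing-education completion 52 days ago vs limit 45 → not met
Not met: 2, 4, 5, 6, 7, 8, 9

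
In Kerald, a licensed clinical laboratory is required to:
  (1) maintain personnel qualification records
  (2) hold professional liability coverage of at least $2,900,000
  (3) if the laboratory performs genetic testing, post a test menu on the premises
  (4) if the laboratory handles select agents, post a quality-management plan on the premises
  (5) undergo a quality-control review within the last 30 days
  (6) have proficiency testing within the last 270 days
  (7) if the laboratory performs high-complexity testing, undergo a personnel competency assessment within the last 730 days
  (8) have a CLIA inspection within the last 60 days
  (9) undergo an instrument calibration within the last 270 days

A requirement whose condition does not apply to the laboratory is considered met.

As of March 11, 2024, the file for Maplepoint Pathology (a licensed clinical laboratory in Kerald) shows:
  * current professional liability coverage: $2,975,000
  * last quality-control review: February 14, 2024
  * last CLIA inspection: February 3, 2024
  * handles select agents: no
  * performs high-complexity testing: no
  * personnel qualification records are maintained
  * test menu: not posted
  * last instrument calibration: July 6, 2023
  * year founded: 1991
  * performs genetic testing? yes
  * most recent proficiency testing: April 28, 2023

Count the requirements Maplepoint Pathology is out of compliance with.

1. personnel qualification records present → met
2. professional liability coverage $2,975,000 ≥ $2,900,000 → met
3. condition 'performs genetic testing' holds; test menu absent → not met
4. condition 'handles select agents' does not hold → requirement n/a → met
5. quality-control review 26 days ago vs limit 30 → met
6. proficiency testing 318 days ago vs limit 270 → not met
7. condition 'performs high-complexity testing' does not hold → requirement n/a → met
8. CLIA inspection 37 days ago vs limit 60 → met
9. instrument calibration 249 days ago vs limit 270 → met
Not met: 2 of 9

2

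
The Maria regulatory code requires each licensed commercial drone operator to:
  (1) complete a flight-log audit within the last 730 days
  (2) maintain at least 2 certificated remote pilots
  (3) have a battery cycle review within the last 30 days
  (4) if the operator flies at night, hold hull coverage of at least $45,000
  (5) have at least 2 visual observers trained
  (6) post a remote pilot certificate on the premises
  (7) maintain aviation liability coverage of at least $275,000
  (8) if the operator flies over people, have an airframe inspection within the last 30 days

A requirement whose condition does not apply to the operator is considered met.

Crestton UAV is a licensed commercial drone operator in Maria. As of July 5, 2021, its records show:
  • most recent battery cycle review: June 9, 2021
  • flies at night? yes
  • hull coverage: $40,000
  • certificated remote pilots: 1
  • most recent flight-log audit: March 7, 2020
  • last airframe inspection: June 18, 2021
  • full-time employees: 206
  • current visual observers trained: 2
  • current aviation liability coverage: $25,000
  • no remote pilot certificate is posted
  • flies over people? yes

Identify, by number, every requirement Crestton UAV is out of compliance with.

2, 4, 6, 7

1. flight-log audit 485 days ago vs limit 730 → met
2. certificated remote pilots 1 < 2 → not met
3. battery cycle review 26 days ago vs limit 30 → met
4. condition 'flies at night' holds; hull coverage $40,000 < $45,000 → not met
5. visual observers trained 2 ≥ 2 → met
6. remote pilot certificate absent → not met
7. aviation liability coverage $25,000 < $275,000 → not met
8. condition 'flies over people' holds; airframe inspection 17 days ago vs limit 30 → met
Not met: 2, 4, 6, 7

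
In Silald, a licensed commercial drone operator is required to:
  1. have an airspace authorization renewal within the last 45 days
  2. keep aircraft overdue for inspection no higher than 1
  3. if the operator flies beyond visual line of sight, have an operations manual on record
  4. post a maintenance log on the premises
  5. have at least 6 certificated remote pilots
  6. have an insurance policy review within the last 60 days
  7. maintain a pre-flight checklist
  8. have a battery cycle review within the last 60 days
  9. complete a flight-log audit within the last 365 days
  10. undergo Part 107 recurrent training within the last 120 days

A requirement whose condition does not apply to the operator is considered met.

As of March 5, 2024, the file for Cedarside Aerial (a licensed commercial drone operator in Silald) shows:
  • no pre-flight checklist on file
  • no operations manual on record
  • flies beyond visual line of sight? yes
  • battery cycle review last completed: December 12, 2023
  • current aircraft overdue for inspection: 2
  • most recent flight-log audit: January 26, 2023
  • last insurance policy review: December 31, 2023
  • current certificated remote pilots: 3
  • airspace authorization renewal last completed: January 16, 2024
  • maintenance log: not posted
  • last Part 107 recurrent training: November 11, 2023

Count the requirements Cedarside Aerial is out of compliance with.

9

1. airspace authorization renewal 49 days ago vs limit 45 → not met
2. aircraft overdue for inspection 2 > 1 → not met
3. condition 'flies beyond visual line of sight' holds; operations manual absent → not met
4. maintenance log absent → not met
5. certificated remote pilots 3 < 6 → not met
6. insurance policy review 65 days ago vs limit 60 → not met
7. pre-flight checklist absent → not met
8. battery cycle review 84 days ago vs limit 60 → not met
9. flight-log audit 404 days ago vs limit 365 → not met
10. Part 107 recurrent training 115 days ago vs limit 120 → met
Not met: 9 of 10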